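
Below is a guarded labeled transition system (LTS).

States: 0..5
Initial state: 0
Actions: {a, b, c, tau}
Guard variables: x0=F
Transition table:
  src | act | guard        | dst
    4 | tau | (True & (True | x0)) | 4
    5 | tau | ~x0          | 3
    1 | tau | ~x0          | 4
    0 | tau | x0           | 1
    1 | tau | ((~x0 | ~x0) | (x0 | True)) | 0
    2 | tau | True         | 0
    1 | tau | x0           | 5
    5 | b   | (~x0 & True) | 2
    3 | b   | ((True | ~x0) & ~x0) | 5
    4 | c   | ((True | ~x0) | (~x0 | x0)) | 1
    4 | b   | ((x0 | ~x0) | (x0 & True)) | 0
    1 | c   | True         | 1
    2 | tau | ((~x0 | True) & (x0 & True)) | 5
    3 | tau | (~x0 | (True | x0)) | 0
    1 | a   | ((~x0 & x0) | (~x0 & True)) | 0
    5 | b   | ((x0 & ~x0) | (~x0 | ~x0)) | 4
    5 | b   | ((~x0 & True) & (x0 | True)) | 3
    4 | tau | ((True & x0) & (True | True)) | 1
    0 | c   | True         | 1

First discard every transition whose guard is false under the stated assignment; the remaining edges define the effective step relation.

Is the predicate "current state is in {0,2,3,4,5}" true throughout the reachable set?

Safe = {0,2,3,4,5}
Reachable = {0,1,4}
  0: ✓
  1: VIOLATES
  4: ✓
witness against invariant: c → 1

Answer: INVARIANT VIOLATED at state 1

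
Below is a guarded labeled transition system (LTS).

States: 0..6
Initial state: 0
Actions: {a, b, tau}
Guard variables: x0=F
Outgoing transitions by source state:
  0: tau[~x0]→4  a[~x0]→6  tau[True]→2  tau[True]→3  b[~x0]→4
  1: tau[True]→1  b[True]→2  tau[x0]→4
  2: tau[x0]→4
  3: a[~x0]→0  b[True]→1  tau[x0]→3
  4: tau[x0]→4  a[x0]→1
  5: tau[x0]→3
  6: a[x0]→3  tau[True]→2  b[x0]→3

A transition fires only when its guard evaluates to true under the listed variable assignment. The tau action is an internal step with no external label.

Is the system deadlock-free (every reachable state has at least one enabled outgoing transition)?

R = {0,1,2,3,4,6}
  0: a→6  b→4  tau→2  tau→3  tau→4  [5 out]
  1: b→2  tau→1  [2 out]
  2: ∅  [STUCK]
  3: a→0  b→1  [2 out]
  4: ∅  [STUCK]
  6: tau→2  [1 out]
witness 2: tau

Answer: DEADLOCK at state 2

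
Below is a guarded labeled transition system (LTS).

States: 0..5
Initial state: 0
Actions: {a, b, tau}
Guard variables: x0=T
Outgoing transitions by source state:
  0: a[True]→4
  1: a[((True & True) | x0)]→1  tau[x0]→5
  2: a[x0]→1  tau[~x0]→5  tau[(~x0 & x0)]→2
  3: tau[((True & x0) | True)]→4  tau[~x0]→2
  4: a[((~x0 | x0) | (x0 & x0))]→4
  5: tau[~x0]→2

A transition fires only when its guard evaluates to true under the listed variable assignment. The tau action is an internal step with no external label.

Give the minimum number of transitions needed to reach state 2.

Layered search for 2:
  L0 = {0}
  L1 = {4}
2 never appears.

Answer: UNREACHABLE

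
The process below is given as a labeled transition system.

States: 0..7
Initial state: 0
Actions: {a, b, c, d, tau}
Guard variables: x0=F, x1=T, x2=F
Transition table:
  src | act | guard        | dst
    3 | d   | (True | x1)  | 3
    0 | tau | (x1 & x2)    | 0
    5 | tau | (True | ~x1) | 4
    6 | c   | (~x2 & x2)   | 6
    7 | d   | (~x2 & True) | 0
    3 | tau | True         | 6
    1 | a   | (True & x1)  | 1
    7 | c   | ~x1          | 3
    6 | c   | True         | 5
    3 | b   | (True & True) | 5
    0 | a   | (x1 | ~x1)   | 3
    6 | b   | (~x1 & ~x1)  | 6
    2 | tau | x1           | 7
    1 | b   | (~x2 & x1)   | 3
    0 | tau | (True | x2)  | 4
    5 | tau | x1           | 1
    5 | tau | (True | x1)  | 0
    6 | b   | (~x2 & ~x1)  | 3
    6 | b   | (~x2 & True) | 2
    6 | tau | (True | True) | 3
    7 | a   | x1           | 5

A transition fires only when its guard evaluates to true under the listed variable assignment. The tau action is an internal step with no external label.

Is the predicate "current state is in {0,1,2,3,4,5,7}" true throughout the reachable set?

Answer: INVARIANT VIOLATED at state 6

Trace:
Allowed set {0,1,2,3,4,5,7}
Reachable = {0,1,2,3,4,5,6,7}
  0: ✓
  1: ✓
  2: ✓
  3: ✓
  4: ✓
  5: ✓
  6: ✗ unsafe
  7: ✓
reach 6 via a·tau — violates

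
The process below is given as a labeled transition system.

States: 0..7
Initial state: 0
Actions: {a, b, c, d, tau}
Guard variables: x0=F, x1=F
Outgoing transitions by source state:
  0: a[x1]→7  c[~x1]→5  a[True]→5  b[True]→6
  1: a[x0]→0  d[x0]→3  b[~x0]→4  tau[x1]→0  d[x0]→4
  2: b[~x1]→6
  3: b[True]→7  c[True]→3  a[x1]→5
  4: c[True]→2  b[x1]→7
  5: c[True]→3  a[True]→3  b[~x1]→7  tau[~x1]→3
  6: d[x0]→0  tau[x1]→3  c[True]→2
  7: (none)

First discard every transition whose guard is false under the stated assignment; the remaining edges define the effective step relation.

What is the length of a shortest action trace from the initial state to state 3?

Layered search for 3:
  L0 = {0}
  L1 = {5,6}
  L2 = {2,3,7}
first hit 3 at d=2 via a·a

Answer: 2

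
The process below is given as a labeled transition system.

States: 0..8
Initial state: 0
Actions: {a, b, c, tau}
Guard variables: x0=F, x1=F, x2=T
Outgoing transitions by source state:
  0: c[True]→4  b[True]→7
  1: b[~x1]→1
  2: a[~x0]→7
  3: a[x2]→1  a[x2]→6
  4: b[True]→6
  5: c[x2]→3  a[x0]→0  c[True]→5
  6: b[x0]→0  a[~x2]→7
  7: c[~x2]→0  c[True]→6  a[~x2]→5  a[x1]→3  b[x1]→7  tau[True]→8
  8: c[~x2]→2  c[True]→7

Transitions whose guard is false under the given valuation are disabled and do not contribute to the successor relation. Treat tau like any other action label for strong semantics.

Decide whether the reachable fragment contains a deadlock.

R = {0,4,6,7,8}
  0: b→7  c→4  [2 exit(s)]
  4: b→6  [1 exit(s)]
  6: ∅  [deadlock]
  7: c→6  tau→8  [2 exit(s)]
  8: c→7  [1 exit(s)]
Path to 6: c·b

Answer: DEADLOCK at state 6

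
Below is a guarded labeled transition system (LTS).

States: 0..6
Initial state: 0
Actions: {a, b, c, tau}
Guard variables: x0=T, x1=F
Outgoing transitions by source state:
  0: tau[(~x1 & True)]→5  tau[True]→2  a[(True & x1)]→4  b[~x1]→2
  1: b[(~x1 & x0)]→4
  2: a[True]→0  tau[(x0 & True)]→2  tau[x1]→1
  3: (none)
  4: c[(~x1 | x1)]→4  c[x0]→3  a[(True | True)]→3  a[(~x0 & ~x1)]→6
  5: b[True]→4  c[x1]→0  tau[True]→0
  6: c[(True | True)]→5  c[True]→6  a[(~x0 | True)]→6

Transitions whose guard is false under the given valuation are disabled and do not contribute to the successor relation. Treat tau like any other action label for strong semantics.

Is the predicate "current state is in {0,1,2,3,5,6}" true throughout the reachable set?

Allowed set {0,1,2,3,5,6}
R = {0,2,3,4,5}
  0: safe
  2: safe
  3: safe
  4: VIOLATES
  5: safe
counterexample path to 4: tau·b

Answer: INVARIANT VIOLATED at state 4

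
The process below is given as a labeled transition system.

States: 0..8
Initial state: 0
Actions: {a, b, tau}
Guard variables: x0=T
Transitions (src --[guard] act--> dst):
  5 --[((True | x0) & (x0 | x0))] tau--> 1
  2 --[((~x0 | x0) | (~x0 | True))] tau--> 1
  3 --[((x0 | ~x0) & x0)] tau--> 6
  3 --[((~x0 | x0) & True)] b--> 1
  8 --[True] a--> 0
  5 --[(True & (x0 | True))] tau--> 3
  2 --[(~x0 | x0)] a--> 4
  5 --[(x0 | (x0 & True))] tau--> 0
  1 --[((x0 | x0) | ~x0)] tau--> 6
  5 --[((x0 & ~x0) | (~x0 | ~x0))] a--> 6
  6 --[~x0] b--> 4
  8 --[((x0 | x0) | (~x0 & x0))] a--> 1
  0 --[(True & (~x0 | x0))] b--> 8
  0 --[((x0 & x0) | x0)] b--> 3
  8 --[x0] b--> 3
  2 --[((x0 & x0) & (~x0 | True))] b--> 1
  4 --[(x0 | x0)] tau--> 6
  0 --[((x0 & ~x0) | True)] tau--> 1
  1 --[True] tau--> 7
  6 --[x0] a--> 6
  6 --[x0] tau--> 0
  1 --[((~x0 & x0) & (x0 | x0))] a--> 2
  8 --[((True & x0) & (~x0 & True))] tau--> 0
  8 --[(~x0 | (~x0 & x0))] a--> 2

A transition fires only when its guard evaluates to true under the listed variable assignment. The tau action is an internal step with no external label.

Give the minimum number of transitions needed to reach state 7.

Answer: 2

Trace:
Breadth-first toward 7:
  L0 = {0}
  L1 = {1,3,8}
  L2 = {6,7}
7 enters at depth 2; path tau·tau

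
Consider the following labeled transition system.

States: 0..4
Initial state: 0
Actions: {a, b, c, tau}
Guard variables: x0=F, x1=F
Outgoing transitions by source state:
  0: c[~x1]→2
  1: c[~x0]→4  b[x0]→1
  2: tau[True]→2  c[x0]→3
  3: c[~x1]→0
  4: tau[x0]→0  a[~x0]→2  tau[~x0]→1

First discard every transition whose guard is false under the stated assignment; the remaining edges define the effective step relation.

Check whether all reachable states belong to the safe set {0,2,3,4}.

Safe = {0,2,3,4}
Reachable = {0,2}
  0: ✓
  2: ✓

Answer: INVARIANT HOLDS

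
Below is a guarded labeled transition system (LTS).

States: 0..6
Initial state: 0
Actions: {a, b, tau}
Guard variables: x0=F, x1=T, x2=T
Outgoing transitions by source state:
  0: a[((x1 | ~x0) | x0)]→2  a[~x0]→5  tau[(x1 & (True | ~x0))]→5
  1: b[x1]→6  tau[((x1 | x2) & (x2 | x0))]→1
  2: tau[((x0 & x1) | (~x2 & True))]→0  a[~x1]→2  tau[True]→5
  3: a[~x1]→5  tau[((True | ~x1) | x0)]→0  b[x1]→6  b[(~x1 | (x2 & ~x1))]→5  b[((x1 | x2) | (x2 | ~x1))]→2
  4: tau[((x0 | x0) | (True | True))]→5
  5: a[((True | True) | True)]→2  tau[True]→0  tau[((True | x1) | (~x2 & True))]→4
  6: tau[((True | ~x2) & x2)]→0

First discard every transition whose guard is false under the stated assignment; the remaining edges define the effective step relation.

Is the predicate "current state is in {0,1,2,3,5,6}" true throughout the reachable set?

Allowed set {0,1,2,3,5,6}
R = {0,2,4,5}
  0: safe
  2: safe
  4: outside
  5: safe
counterexample path to 4: a·tau

Answer: INVARIANT VIOLATED at state 4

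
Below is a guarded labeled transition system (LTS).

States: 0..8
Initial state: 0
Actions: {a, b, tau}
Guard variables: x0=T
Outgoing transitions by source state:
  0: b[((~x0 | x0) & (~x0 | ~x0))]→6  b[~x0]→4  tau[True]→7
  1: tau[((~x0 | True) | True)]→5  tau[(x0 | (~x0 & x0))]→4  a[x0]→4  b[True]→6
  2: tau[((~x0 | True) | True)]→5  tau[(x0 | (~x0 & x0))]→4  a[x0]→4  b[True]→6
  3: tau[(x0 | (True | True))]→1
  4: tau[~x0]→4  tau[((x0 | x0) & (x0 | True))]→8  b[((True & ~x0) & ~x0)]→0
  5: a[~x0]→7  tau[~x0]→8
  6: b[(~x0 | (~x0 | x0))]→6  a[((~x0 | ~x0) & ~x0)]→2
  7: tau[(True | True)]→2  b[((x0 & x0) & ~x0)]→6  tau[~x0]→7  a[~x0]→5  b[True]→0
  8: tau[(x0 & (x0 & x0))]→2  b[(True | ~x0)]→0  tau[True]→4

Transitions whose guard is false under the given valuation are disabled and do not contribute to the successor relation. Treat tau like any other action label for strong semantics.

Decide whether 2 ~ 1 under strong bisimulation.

Compute ~ classes (split until stable):
  π0 = {{0,1,2,3,4,5,6,7,8}}
  π1 = {{0,3,4},{1,2},{5},{6},{7,8}}
  π2 = {{0,4},{1,2},{3},{5},{6},{7},{8}}
  π3 = {{0},{1,2},{3},{4},{5},{6},{7},{8}}
8 equivalence class(es) (converged in 4)
[2]={1,2}  [1]={1,2}

Answer: BISIMILAR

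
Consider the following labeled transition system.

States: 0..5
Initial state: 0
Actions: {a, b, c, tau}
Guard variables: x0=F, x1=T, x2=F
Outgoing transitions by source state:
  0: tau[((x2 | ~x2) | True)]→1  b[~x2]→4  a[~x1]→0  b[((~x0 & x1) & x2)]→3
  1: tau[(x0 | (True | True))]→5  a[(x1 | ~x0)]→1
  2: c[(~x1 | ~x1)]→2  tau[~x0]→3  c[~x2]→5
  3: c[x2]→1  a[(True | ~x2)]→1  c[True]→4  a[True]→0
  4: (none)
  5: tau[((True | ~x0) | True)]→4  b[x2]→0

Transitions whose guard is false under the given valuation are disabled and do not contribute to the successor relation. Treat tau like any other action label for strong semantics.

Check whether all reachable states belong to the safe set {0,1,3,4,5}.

Safe = {0,1,3,4,5}
Reach set: {0,1,4,5}
  0: ✓
  1: ✓
  4: ✓
  5: ✓

Answer: INVARIANT HOLDS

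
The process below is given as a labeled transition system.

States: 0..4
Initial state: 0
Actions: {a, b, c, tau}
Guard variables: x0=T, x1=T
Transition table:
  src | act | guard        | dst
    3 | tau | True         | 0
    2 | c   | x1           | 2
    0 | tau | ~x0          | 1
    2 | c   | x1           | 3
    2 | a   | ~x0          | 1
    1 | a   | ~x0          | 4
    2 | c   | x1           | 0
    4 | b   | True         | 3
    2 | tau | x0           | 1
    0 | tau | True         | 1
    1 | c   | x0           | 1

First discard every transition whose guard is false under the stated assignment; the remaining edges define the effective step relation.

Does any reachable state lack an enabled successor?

Reach set: {0,1}
  0: tau→1  [deg 1]
  1: c→1  [deg 1]

Answer: DEADLOCK-FREE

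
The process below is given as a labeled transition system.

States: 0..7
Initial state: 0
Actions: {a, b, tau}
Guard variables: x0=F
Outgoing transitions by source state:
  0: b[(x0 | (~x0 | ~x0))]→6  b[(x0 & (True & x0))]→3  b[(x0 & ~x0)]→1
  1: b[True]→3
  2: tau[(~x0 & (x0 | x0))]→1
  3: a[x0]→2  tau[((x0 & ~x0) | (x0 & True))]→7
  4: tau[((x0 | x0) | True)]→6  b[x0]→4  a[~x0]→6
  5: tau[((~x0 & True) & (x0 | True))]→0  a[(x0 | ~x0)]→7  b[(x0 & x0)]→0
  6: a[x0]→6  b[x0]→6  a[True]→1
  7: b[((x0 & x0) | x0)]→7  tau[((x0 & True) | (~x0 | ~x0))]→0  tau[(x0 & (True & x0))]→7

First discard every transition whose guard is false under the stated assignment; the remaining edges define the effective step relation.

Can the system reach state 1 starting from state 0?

Guard filter leaves 8 enabled edge(s).
depth 0: {0}
depth 1: {6}  cumulative {0,6}
depth 2: {1}  cumulative {0,1,6}
depth 3: {3}  cumulative {0,1,3,6}
Reachable = {0,1,3,6}
witness 1: b·a

Answer: REACHABLE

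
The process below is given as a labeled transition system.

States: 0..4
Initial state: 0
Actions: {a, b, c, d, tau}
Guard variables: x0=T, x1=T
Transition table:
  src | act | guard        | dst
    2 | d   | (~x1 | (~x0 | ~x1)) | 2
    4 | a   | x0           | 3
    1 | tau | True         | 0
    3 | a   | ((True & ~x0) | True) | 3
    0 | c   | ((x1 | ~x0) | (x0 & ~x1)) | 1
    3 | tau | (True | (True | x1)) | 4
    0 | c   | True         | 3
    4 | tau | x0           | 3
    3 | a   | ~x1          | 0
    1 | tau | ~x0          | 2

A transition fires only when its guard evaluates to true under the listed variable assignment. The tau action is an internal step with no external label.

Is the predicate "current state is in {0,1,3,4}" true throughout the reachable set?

Inv-set: {0,1,3,4}
R = {0,1,3,4}
  0: ok
  1: ok
  3: ok
  4: ok

Answer: INVARIANT HOLDS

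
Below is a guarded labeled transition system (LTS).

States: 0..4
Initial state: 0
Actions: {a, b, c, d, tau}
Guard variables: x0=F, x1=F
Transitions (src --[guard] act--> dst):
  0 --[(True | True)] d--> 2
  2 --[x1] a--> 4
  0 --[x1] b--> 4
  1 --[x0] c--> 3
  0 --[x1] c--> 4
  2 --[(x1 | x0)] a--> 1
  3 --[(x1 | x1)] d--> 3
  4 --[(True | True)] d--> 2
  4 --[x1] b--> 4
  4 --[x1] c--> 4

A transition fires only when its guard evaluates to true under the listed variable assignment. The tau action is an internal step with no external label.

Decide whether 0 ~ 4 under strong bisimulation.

Answer: BISIMILAR

Working:
Refine partition for ~:
  P[0] = {{0,1,2,3,4}}
  P[1] = {{0,4},{1,2,3}}
2 equivalence class(es) (converged in 2)
class of 0: {0,4}; class of 4: {0,4}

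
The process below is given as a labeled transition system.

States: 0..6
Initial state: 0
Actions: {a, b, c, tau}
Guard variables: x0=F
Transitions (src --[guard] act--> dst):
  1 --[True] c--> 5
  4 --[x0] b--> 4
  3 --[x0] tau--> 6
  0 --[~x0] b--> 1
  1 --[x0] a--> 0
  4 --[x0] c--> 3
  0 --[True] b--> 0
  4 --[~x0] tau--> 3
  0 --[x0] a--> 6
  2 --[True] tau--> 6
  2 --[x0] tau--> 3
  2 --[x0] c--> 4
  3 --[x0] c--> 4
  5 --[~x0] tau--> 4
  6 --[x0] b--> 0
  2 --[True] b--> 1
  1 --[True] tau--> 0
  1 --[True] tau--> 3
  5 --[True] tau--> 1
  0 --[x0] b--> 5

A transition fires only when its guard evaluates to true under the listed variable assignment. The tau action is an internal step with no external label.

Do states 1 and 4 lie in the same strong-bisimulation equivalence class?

Refine partition for ~:
  P[0] = {{0,1,2,3,4,5,6}}
  P[1] = {{0},{1},{2},{3,6},{4,5}}
  P[2] = {{0},{1},{2},{3,6},{4},{5}}
Fixed point at round 3; 6 class(es).
1∈{1}, 4∈{4}

Answer: NOT BISIMILAR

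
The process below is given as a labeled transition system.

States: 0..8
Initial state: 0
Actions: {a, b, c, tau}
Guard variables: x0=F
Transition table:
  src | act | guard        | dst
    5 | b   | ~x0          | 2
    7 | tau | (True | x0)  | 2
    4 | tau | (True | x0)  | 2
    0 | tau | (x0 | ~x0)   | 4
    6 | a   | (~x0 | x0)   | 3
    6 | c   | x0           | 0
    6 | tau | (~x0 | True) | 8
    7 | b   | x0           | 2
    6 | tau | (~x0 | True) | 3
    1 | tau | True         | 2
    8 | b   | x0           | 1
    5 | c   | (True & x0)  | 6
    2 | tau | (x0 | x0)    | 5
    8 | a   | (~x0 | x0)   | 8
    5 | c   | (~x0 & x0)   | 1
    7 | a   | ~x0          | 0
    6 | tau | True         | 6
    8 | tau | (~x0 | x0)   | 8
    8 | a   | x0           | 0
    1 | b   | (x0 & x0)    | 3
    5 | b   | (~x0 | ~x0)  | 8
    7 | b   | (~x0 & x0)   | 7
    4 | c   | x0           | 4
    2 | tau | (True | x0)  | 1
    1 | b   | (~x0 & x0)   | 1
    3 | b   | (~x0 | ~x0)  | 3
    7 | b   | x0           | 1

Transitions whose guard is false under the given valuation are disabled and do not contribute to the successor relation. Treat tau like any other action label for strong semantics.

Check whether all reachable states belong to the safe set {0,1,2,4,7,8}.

Inv-set: {0,1,2,4,7,8}
Reach set: {0,1,2,4}
  0: ✓
  1: ✓
  2: ✓
  4: ✓

Answer: INVARIANT HOLDS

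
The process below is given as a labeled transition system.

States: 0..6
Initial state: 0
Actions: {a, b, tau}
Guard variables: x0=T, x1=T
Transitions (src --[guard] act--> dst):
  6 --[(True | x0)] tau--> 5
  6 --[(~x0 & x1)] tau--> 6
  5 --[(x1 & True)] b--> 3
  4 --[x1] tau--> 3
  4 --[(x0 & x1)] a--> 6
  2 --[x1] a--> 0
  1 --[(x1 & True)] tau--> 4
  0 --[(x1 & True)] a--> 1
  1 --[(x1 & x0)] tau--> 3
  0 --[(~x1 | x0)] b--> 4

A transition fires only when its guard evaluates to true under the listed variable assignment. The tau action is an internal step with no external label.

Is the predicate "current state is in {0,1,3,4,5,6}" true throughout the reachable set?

Allowed set {0,1,3,4,5,6}
R = {0,1,3,4,5,6}
  0: ok
  1: ok
  3: ok
  4: ok
  5: ok
  6: ok

Answer: INVARIANT HOLDS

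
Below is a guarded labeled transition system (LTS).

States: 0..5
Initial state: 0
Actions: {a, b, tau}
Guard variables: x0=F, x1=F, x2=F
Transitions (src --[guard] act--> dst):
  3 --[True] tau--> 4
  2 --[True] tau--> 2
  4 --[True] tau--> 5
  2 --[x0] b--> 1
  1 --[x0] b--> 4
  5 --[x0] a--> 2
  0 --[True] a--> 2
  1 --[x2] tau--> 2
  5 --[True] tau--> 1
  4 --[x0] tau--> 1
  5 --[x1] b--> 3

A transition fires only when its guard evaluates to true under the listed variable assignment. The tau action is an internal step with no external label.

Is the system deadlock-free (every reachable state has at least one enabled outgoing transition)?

R = {0,2}
  0: a→2  [1 exit(s)]
  2: tau→2  [1 exit(s)]

Answer: DEADLOCK-FREE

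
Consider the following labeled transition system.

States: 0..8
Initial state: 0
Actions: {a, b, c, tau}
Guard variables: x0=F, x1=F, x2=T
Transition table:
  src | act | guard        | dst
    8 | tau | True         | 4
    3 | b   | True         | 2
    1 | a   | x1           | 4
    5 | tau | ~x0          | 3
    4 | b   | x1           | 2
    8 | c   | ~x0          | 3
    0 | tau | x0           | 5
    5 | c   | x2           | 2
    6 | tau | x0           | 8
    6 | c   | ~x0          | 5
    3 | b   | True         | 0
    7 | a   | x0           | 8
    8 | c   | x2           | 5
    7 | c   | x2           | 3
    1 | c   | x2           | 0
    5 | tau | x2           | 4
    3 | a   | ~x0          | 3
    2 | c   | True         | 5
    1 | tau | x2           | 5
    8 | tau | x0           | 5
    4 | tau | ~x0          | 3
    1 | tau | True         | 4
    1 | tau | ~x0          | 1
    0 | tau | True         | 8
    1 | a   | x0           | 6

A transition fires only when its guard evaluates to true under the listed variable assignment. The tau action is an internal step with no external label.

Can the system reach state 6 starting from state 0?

Guard filter leaves 18 enabled edge(s).
L0 = {0}
L1 = {8}  now seen {0,8}
L2 = {3,4,5}  now seen {0,3,4,5,8}
L3 = {2}  now seen {0,2,3,4,5,8}
R = {0,2,3,4,5,8}

Answer: UNREACHABLE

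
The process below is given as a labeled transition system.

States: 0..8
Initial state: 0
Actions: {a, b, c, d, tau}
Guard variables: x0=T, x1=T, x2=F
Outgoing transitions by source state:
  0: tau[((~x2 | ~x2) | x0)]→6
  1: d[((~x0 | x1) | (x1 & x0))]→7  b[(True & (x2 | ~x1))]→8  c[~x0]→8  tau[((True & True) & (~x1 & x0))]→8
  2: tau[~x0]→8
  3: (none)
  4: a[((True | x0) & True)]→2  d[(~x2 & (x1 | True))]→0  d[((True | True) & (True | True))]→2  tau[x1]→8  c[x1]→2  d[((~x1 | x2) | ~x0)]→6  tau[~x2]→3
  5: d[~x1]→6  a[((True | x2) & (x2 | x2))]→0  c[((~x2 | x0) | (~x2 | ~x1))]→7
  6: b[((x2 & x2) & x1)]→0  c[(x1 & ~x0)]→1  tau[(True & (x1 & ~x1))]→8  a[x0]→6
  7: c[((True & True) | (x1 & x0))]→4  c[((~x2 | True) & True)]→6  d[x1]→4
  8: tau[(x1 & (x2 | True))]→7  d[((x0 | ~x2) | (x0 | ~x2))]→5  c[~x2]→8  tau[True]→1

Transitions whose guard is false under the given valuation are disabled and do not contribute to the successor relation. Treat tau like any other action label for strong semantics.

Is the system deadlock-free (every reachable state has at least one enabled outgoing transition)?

Answer: DEADLOCK-FREE

Analysis:
Reach set: {0,6}
  0: tau→6  [deg 1]
  6: a→6  [deg 1]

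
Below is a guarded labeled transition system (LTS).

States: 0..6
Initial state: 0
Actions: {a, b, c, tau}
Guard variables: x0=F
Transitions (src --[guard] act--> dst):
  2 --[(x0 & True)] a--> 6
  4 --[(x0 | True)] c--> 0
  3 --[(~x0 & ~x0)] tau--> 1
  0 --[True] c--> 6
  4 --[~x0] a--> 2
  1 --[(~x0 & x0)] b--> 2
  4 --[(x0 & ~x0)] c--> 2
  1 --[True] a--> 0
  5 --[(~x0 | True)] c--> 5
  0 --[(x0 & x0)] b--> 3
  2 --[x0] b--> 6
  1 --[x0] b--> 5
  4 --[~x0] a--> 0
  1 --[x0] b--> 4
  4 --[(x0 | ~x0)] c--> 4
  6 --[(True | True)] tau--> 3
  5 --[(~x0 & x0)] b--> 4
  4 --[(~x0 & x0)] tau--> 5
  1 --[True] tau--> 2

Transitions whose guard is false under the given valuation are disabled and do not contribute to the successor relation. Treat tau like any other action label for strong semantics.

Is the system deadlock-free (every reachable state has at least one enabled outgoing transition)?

Reachable = {0,1,2,3,6}
  0: c→6  [deg 1]
  1: a→0  tau→2  [deg 2]
  2: ∅  [deadlock]
  3: tau→1  [deg 1]
  6: tau→3  [deg 1]
trace reaching 2: c·tau·tau·tau

Answer: DEADLOCK at state 2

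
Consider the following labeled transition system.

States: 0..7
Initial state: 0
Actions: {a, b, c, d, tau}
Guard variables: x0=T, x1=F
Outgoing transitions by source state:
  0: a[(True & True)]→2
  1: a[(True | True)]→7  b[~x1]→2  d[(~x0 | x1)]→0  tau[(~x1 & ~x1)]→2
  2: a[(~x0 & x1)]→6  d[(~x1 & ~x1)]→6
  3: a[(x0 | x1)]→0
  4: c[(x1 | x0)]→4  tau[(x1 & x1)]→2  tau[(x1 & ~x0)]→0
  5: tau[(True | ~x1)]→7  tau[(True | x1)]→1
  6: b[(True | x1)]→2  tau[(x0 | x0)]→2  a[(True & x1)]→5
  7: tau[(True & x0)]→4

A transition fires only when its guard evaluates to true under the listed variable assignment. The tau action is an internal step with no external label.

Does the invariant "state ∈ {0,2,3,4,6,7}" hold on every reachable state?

Inv-set: {0,2,3,4,6,7}
Reachable = {0,2,6}
  0: ok
  2: ok
  6: ok

Answer: INVARIANT HOLDS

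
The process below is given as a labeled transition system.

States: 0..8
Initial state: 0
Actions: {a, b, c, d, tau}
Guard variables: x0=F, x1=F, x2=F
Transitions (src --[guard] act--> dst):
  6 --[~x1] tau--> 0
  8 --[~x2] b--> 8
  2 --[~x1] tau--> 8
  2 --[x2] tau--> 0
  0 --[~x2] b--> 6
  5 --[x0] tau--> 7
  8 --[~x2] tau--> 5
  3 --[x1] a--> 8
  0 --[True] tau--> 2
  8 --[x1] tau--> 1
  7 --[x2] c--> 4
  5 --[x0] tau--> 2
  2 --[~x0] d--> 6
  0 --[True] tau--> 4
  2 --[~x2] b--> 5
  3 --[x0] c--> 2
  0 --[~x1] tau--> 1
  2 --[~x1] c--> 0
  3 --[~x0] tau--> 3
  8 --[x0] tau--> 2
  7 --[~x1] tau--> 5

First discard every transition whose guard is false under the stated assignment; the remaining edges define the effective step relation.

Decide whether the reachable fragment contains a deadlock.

Answer: DEADLOCK at state 1

Trace:
Reachable = {0,1,2,4,5,6,8}
  0: b→6  tau→1  tau→2  tau→4  [4 out]
  1: ∅  [STUCK]
  2: b→5  c→0  d→6  tau→8  [4 out]
  4: ∅  [STUCK]
  5: ∅  [STUCK]
  6: tau→0  [1 out]
  8: b→8  tau→5  [2 out]
witness 1: tau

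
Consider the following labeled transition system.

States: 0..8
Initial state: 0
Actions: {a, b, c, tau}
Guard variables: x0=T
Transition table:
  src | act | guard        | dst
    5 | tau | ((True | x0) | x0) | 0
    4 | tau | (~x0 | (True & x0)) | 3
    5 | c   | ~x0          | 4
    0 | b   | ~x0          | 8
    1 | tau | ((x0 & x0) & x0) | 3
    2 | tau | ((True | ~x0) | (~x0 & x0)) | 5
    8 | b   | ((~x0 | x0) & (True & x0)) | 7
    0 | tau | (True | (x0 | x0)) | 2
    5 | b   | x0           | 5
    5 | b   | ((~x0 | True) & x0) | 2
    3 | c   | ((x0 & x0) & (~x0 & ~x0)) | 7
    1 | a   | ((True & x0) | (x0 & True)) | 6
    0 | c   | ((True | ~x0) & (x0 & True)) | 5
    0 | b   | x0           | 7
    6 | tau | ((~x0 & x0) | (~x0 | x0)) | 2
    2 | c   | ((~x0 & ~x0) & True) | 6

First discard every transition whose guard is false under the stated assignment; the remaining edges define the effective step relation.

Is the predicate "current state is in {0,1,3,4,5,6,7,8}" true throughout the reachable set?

Answer: INVARIANT VIOLATED at state 2

Working:
Allowed set {0,1,3,4,5,6,7,8}
R = {0,2,5,7}
  0: ok
  2: VIOLATES
  5: ok
  7: ok
witness against invariant: tau → 2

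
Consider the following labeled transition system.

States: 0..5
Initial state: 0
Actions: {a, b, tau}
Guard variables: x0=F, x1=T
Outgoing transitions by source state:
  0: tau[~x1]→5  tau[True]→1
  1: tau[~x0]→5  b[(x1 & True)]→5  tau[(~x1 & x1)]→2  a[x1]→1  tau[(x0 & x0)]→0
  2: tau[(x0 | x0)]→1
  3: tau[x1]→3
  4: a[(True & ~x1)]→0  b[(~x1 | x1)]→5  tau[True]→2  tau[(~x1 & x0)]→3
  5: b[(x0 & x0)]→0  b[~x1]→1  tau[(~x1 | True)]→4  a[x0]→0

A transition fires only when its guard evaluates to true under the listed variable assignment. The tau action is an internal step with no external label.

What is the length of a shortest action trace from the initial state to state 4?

Breadth-first toward 4:
  Layer 0: {0}
  Layer 1: {1}
  Layer 2: {5}
  Layer 3: {4}
4 enters at depth 3; path tau·b·tau

Answer: 3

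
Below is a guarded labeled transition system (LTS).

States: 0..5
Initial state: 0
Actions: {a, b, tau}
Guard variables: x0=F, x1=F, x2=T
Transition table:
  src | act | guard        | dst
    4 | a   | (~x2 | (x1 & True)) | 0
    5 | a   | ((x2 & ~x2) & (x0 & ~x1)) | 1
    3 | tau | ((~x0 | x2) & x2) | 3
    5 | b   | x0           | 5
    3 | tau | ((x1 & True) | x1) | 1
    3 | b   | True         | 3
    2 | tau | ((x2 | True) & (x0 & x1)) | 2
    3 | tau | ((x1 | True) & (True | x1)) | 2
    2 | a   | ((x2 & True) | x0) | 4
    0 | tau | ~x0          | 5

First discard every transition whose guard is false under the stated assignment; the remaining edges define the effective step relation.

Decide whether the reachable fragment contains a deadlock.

Reach set: {0,5}
  0: tau→5  [1 exit(s)]
  5: ∅  [STUCK]
Path to 5: tau

Answer: DEADLOCK at state 5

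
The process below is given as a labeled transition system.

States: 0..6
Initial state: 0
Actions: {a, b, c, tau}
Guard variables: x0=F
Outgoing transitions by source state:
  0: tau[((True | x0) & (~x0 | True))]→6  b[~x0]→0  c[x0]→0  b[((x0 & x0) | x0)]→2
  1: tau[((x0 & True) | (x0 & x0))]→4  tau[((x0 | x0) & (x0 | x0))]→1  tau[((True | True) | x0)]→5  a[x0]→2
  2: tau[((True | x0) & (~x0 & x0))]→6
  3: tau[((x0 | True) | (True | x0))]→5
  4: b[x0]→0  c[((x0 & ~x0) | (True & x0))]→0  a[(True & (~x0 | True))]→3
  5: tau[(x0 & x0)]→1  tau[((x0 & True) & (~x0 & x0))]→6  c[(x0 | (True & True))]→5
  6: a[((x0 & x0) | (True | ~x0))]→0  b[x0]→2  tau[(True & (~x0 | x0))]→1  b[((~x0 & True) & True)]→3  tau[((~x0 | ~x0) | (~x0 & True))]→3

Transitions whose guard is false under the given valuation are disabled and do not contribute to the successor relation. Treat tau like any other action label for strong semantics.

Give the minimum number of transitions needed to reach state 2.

BFS to 2:
  L0 = {0}
  L1 = {6}
  L2 = {1,3}
  L3 = {5}
2 never appears.

Answer: UNREACHABLE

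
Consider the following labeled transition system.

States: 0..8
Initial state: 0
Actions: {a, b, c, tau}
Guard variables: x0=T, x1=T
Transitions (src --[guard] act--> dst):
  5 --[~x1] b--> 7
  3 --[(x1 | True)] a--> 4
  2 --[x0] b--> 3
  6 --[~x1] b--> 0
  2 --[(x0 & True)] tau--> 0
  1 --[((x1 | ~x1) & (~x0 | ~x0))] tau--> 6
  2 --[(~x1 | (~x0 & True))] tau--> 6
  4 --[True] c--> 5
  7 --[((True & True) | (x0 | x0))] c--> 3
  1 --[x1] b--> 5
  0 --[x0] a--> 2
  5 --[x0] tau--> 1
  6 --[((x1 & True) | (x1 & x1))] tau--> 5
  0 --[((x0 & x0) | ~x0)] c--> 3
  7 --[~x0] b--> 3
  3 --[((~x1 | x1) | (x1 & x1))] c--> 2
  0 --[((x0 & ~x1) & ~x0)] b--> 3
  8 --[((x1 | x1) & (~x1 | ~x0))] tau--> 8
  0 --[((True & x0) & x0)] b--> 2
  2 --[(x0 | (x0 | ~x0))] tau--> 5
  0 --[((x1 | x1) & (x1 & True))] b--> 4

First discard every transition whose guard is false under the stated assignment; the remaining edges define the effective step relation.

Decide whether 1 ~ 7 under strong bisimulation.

Bisimulation quotient by refinement:
  round 0: {{0,1,2,3,4,5,6,7,8}}
  round 1: {{0},{1},{2},{3},{4,7},{5,6},{8}}
  round 2: {{0},{1},{2},{3},{4},{5},{6},{7},{8}}
Fixed point at round 3; 9 class(es).
1∈{1}, 7∈{7}

Answer: NOT BISIMILAR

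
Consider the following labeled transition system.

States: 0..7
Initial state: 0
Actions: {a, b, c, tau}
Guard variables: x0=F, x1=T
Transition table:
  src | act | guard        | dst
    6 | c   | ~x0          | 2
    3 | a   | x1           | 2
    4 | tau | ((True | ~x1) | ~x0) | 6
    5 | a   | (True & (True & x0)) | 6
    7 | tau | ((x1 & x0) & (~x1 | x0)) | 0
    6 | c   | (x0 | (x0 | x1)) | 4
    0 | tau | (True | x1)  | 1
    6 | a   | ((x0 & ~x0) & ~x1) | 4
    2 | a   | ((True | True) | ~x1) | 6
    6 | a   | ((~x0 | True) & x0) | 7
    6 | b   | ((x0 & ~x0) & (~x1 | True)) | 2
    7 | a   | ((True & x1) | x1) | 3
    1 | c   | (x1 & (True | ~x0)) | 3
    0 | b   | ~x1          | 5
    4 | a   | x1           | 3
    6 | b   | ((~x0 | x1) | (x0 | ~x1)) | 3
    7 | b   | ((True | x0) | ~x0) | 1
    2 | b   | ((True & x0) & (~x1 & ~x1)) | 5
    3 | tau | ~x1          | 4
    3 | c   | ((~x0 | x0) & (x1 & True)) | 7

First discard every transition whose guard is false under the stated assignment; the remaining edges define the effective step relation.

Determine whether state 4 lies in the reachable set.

Guard filter leaves 12 enabled edge(s).
depth 0: {0}
depth 1: {1}  total {0,1}
depth 2: {3}  total {0,1,3}
depth 3: {2,7}  total {0,1,2,3,7}
depth 4: {6}  total {0,1,2,3,6,7}
depth 5: {4}  total {0,1,2,3,4,6,7}
Reachable = {0,1,2,3,4,6,7}
witness 4: tau·c·a·a·c

Answer: REACHABLE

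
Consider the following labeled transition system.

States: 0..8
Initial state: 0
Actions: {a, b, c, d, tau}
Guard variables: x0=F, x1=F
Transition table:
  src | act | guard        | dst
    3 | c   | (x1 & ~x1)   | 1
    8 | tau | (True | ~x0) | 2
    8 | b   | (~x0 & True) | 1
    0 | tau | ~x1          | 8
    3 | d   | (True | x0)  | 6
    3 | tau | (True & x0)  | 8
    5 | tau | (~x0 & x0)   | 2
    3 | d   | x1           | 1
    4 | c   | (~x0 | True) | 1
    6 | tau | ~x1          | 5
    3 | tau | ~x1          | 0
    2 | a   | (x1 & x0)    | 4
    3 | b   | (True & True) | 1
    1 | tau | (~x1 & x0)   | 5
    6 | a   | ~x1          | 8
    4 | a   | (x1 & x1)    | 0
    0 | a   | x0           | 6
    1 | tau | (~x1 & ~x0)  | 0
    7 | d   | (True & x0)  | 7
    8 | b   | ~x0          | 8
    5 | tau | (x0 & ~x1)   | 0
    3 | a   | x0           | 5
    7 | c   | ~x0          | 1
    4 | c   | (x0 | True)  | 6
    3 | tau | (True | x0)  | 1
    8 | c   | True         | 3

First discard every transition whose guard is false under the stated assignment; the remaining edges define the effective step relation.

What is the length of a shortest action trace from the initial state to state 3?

BFS to 3:
  depth 0: {0}
  depth 1: {8}
  depth 2: {1,2,3}
depth(3)=2, e.g. tau·c

Answer: 2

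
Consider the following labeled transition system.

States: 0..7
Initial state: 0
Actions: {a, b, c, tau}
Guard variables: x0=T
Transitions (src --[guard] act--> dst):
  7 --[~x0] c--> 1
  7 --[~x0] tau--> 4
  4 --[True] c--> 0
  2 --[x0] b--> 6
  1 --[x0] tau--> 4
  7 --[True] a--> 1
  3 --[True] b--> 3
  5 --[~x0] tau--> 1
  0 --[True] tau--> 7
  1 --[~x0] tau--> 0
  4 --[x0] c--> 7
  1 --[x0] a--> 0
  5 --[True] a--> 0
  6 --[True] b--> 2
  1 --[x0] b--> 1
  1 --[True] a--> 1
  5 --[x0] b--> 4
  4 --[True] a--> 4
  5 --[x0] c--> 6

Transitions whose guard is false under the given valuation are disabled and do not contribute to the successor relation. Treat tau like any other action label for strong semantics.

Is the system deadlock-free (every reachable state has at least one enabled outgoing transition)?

Answer: DEADLOCK-FREE

Analysis:
Reach set: {0,1,4,7}
  0: tau→7  [deg 1]
  1: a→0  a→1  b→1  tau→4  [deg 4]
  4: a→4  c→0  c→7  [deg 3]
  7: a→1  [deg 1]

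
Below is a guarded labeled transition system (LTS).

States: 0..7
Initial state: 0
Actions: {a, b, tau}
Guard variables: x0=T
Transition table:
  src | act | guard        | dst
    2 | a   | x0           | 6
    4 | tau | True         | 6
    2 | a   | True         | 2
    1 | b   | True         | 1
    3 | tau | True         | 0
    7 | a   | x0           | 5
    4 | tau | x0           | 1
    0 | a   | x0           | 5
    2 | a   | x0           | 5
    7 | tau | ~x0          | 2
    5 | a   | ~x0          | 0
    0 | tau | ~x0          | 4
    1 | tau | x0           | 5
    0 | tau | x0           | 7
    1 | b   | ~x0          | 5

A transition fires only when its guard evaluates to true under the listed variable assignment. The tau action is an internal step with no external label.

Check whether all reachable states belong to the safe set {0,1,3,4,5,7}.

Answer: INVARIANT HOLDS

Trace:
Inv-set: {0,1,3,4,5,7}
R = {0,5,7}
  0: ✓
  5: ✓
  7: ✓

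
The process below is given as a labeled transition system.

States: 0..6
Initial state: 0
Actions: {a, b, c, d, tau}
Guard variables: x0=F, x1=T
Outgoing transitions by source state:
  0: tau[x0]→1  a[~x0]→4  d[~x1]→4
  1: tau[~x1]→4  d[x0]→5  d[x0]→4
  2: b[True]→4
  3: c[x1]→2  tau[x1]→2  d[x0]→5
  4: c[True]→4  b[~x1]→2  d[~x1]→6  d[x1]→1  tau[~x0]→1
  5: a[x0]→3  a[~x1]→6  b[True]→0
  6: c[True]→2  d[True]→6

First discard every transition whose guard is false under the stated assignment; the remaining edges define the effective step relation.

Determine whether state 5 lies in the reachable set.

10 transition(s) survive guard evaluation.
depth 0: {0}
depth 1: {4}  total {0,4}
depth 2: {1}  total {0,1,4}
R = {0,1,4}

Answer: UNREACHABLE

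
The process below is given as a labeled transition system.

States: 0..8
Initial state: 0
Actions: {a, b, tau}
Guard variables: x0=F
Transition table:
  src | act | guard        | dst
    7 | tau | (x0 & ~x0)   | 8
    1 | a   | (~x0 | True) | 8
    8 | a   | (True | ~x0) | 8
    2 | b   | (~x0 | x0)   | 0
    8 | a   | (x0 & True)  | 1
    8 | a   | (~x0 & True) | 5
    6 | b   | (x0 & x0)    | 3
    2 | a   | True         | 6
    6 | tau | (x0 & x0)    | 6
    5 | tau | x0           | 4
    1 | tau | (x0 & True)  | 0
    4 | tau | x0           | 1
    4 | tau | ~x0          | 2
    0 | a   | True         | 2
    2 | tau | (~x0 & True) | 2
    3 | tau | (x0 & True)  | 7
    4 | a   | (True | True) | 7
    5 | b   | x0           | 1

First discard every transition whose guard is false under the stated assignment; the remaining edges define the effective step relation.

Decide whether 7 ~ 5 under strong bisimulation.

Answer: BISIMILAR

Analysis:
Refine partition for ~:
  round 0: {{0,1,2,3,4,5,6,7,8}}
  round 1: {{0,1,8},{2},{3,5,6,7},{4}}
  round 2: {{0},{1},{2},{3,5,6,7},{4},{8}}
Fixed point at round 3; 6 class(es).
[7]={3,5,6,7}  [5]={3,5,6,7}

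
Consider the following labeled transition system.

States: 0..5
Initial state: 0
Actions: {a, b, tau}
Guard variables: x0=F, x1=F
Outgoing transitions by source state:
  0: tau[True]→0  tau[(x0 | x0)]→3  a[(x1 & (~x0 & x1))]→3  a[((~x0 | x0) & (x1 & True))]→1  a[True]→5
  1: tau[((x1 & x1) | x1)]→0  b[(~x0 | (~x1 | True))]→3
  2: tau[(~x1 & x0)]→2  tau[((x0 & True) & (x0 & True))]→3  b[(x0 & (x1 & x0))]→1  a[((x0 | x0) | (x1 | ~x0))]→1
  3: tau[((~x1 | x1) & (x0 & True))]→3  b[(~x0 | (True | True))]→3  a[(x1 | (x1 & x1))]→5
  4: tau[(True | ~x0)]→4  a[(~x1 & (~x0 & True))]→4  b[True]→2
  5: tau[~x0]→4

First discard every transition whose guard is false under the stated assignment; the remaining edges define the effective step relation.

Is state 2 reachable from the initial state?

Answer: REACHABLE

Working:
9 transition(s) survive guard evaluation.
depth 0: {0}
depth 1: {5}  now seen {0,5}
depth 2: {4}  now seen {0,4,5}
depth 3: {2}  now seen {0,2,4,5}
depth 4: {1}  now seen {0,1,2,4,5}
depth 5: {3}  now seen {0,1,2,3,4,5}
Reachable = {0,1,2,3,4,5}
witness 2: a·tau·b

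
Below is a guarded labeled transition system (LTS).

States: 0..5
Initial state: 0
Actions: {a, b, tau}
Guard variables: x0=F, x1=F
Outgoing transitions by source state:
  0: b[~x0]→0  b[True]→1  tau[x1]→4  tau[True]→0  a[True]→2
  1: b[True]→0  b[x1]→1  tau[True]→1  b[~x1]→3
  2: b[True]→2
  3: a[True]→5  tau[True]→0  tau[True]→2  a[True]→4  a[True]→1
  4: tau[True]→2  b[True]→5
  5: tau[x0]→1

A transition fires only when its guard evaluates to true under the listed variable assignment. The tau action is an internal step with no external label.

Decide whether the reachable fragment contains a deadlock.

Answer: DEADLOCK at state 5

Trace:
Reach set: {0,1,2,3,4,5}
  0: a→2  b→0  b→1  tau→0  [4 out]
  1: b→0  b→3  tau→1  [3 out]
  2: b→2  [1 out]
  3: a→1  a→4  a→5  tau→0  tau→2  [5 out]
  4: b→5  tau→2  [2 out]
  5: ∅  [no exit]
trace reaching 5: b·b·a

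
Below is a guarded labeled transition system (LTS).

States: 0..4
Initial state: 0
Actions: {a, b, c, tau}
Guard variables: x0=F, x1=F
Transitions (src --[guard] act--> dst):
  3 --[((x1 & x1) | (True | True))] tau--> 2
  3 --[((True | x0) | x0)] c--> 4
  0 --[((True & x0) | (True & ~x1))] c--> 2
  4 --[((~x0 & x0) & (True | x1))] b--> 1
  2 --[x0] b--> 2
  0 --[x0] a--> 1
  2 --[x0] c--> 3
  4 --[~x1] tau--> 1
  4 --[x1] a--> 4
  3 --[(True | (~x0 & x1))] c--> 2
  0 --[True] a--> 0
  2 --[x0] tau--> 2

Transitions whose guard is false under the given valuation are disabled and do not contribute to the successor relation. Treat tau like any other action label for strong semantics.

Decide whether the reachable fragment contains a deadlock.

Answer: DEADLOCK at state 2

Analysis:
R = {0,2}
  0: a→0  c→2  [2 out]
  2: ∅  [STUCK]
Path to 2: c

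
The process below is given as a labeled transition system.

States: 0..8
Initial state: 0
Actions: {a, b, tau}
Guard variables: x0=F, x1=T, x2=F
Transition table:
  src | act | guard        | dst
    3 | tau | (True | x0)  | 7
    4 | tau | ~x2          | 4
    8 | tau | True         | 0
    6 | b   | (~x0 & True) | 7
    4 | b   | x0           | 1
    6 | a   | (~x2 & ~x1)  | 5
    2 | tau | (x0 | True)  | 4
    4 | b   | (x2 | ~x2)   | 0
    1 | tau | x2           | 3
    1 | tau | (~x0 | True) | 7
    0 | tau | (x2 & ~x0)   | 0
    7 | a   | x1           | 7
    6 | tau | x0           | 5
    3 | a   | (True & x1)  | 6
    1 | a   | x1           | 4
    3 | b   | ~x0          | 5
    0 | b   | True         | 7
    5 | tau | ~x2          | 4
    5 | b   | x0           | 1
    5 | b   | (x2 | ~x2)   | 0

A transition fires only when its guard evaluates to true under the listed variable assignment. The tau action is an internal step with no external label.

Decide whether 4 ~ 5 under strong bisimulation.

Refine partition for ~:
  P[0] = {{0,1,2,3,4,5,6,7,8}}
  P[1] = {{0,6},{1},{2,8},{3},{4,5},{7}}
  P[2] = {{0,6},{1},{2},{3},{4,5},{7},{8}}
Fixed point at round 3; 7 class(es).
class of 4: {4,5}; class of 5: {4,5}

Answer: BISIMILAR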